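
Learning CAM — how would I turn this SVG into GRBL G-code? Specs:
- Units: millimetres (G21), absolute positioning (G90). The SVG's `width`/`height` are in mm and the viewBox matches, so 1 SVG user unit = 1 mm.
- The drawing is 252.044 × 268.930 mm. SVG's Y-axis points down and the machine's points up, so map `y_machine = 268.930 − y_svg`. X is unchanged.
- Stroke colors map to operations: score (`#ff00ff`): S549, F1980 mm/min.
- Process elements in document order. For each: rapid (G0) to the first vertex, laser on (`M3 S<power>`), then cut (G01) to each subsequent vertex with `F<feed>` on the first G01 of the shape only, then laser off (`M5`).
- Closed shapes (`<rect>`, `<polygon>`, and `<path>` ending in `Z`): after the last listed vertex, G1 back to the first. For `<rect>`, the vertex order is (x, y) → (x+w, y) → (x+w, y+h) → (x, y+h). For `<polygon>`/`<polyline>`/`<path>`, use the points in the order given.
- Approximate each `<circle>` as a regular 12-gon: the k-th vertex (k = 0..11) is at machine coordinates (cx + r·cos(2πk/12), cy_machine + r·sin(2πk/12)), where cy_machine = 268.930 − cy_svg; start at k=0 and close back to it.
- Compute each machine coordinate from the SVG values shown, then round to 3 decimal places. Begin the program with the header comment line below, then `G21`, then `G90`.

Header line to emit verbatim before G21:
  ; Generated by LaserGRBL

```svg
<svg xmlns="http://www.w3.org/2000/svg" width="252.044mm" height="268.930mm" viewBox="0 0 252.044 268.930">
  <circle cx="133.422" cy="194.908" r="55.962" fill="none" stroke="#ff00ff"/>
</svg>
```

; Generated by LaserGRBL
G21
G90
G0 X189.384 Y74.022
M3 S549
G01 X181.887 Y102.003 F1980
G01 X161.403 Y122.487
G01 X133.422 Y129.984
G01 X105.441 Y122.487
G01 X84.957 Y102.003
G01 X77.460 Y74.022
G01 X84.957 Y46.041
G01 X105.441 Y25.557
G01 X133.422 Y18.060
G01 X161.403 Y25.557
G01 X181.887 Y46.041
G01 X189.384 Y74.022
M5

viewBox `0 0 252.044 268.930` with mm width/height → 1 unit = 1 mm. Flip: y_m = 268.930 − y_svg.

**Shape 1** — `<circle>` circle, stroke `#ff00ff` → score (S549, F1980). Machine vertices: (189.384,74.022) → (181.887,102.003) → (161.403,122.487) → (133.422,129.984) → (105.441,122.487) → (84.957,102.003) → (77.460,74.022) → (84.957,46.041) → (105.441,25.557) → (133.422,18.060) → (161.403,25.557) → (181.887,46.041) → (189.384,74.022). Closed: final G1 returns to the first vertex.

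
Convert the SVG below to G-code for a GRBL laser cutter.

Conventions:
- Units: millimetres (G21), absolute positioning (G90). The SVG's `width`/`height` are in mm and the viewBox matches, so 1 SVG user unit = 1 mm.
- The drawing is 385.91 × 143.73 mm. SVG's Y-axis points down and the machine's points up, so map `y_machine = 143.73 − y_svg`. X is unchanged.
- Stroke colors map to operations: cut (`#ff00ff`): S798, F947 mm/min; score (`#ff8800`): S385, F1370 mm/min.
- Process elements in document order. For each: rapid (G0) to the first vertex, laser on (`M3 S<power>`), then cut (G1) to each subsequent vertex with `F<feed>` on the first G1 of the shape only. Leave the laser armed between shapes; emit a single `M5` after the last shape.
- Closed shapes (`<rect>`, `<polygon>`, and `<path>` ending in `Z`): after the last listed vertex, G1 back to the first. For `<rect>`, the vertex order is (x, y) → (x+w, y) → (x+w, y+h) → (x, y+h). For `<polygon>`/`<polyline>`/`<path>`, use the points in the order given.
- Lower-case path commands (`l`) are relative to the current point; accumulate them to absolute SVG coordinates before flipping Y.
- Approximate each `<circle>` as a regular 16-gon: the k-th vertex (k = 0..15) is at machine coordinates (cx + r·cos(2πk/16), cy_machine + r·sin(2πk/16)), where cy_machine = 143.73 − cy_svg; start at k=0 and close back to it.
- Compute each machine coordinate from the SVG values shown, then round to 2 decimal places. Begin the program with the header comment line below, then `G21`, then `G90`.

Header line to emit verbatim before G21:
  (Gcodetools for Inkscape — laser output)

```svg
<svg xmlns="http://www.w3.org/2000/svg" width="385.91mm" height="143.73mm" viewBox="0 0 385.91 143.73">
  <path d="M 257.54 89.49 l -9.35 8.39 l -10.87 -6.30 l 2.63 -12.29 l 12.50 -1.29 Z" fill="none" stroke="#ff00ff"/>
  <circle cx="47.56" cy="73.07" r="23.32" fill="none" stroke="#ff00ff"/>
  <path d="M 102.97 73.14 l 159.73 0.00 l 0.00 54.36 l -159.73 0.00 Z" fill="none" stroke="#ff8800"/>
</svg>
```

(Gcodetools for Inkscape — laser output)
G21
G90
G0 X257.54 Y54.24
M3 S798
G1 X248.19 Y45.85 F947
G1 X237.32 Y52.15
G1 X239.95 Y64.44
G1 X252.45 Y65.73
G1 X257.54 Y54.24
G0 X70.88 Y70.66
M3 S798
G1 X69.10 Y79.58 F947
G1 X64.05 Y87.15
G1 X56.48 Y92.20
G1 X47.56 Y93.98
G1 X38.64 Y92.20
G1 X31.07 Y87.15
G1 X26.02 Y79.58
G1 X24.24 Y70.66
G1 X26.02 Y61.74
G1 X31.07 Y54.17
G1 X38.64 Y49.12
G1 X47.56 Y47.34
G1 X56.48 Y49.12
G1 X64.05 Y54.17
G1 X69.10 Y61.74
G1 X70.88 Y70.66
G0 X102.97 Y70.59
M3 S385
G1 X262.70 Y70.59 F1370
G1 X262.70 Y16.23
G1 X102.97 Y16.23
G1 X102.97 Y70.59
M5

Since the viewBox matches the mm dimensions, user units are millimetres directly. The only transform is the Y-flip y_m = 143.73 − y_svg.

Shape 1 is a regular polygon drawn with `<path>`. Its stroke #ff00ff means cut at S798, F947. After flipping Y the toolpath is (257.54,54.24) → (248.19,45.85) → (237.32,52.15) → (239.95,64.44) → (252.45,65.73) → (257.54,54.24), returning to the start.

Shape 2 is a circle drawn with `<circle>`. Its stroke #ff00ff means cut at S798, F947. After flipping Y the toolpath is (70.88,70.66) → (69.10,79.58) → (64.05,87.15) → (56.48,92.20) → (47.56,93.98) → (38.64,92.20) → (31.07,87.15) → (26.02,79.58) → (24.24,70.66) → (26.02,61.74) → (31.07,54.17) → (38.64,49.12) → (47.56,47.34) → (56.48,49.12) → (64.05,54.17) → (69.10,61.74) → (70.88,70.66), returning to the start.

Shape 3 is a rectangle drawn with `<path>`. Its stroke #ff8800 means score at S385, F1370. After flipping Y the toolpath is (102.97,70.59) → (262.70,70.59) → (262.70,16.23) → (102.97,16.23) → (102.97,70.59), returning to the start.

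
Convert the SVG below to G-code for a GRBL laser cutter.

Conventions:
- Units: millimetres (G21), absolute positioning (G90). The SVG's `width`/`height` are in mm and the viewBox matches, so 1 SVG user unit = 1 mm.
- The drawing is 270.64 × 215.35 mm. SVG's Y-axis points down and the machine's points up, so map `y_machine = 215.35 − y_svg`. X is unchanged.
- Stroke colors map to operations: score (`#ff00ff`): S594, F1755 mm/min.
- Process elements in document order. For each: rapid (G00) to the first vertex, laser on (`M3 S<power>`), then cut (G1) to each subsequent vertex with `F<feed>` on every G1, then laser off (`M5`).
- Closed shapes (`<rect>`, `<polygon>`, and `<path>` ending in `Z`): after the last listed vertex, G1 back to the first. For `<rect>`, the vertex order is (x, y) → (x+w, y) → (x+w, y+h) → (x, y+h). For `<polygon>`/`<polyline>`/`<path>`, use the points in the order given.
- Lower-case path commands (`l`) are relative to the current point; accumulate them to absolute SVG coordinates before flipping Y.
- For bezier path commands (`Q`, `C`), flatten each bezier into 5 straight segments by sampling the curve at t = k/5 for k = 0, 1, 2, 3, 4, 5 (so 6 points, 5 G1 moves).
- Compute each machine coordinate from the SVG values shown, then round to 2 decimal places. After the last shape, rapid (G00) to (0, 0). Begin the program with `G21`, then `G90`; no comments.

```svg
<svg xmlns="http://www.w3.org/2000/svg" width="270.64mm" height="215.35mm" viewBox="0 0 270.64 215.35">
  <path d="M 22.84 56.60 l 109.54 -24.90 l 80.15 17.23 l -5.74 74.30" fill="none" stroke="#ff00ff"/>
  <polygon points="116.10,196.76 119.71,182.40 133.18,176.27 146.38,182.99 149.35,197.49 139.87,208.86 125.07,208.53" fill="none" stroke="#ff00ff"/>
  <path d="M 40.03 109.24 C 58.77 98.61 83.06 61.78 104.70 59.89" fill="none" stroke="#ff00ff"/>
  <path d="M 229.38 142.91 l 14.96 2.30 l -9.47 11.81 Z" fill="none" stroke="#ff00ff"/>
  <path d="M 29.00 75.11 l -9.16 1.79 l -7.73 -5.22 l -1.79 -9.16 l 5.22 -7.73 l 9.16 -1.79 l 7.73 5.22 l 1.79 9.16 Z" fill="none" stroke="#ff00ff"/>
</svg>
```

G21
G90
G00 X22.84 Y158.75
M3 S594
G1 X132.38 Y183.65 F1755
G1 X212.53 Y166.42 F1755
G1 X206.79 Y92.12 F1755
M5
G00 X116.10 Y18.59
M3 S594
G1 X119.71 Y32.95 F1755
G1 X133.18 Y39.08 F1755
G1 X146.38 Y32.36 F1755
G1 X149.35 Y17.86 F1755
G1 X139.87 Y6.49 F1755
G1 X125.07 Y6.82 F1755
G1 X116.10 Y18.59 F1755
M5
G00 X40.03 Y106.11
M3 S594
G1 X51.87 Y115.14 F1755
G1 X64.66 Y127.53 F1755
G1 X77.98 Y140.33 F1755
G1 X91.46 Y150.62 F1755
G1 X104.70 Y155.46 F1755
M5
G00 X229.38 Y72.44
M3 S594
G1 X244.34 Y70.14 F1755
G1 X234.87 Y58.33 F1755
G1 X229.38 Y72.44 F1755
M5
G00 X29.00 Y140.24
M3 S594
G1 X19.84 Y138.45 F1755
G1 X12.11 Y143.67 F1755
G1 X10.32 Y152.83 F1755
G1 X15.54 Y160.56 F1755
G1 X24.70 Y162.35 F1755
G1 X32.43 Y157.13 F1755
G1 X34.22 Y147.97 F1755
G1 X29.00 Y140.24 F1755
M5
G00 X0.00 Y0.00

1 u = 1 mm; y_m = 215.35 − y.

[1] `<path>` open polyline, #ff00ff→score S594 F1755: (22.84,158.75) → (132.38,183.65) → (212.53,166.42) → (206.79,92.12)

[2] `<polygon>` regular polygon, #ff00ff→score S594 F1755: (116.10,18.59) → (119.71,32.95) → (133.18,39.08) → (146.38,32.36) → (149.35,17.86) → (139.87,6.49) → (125.07,6.82) → (116.10,18.59) (closed)

[3] `<path>` cubic bezier, #ff00ff→score S594 F1755: (40.03,106.11) → (51.87,115.14) → (64.66,127.53) → (77.98,140.33) → (91.46,150.62) → (104.70,155.46)

[4] `<path>` regular polygon, #ff00ff→score S594 F1755: (229.38,72.44) → (244.34,70.14) → (234.87,58.33) → (229.38,72.44) (closed)

[5] `<path>` regular polygon, #ff00ff→score S594 F1755: (29.00,140.24) → (19.84,138.45) → (12.11,143.67) → (10.32,152.83) → (15.54,160.56) → (24.70,162.35) → (32.43,157.13) → (34.22,147.97) → (29.00,140.24) (closed)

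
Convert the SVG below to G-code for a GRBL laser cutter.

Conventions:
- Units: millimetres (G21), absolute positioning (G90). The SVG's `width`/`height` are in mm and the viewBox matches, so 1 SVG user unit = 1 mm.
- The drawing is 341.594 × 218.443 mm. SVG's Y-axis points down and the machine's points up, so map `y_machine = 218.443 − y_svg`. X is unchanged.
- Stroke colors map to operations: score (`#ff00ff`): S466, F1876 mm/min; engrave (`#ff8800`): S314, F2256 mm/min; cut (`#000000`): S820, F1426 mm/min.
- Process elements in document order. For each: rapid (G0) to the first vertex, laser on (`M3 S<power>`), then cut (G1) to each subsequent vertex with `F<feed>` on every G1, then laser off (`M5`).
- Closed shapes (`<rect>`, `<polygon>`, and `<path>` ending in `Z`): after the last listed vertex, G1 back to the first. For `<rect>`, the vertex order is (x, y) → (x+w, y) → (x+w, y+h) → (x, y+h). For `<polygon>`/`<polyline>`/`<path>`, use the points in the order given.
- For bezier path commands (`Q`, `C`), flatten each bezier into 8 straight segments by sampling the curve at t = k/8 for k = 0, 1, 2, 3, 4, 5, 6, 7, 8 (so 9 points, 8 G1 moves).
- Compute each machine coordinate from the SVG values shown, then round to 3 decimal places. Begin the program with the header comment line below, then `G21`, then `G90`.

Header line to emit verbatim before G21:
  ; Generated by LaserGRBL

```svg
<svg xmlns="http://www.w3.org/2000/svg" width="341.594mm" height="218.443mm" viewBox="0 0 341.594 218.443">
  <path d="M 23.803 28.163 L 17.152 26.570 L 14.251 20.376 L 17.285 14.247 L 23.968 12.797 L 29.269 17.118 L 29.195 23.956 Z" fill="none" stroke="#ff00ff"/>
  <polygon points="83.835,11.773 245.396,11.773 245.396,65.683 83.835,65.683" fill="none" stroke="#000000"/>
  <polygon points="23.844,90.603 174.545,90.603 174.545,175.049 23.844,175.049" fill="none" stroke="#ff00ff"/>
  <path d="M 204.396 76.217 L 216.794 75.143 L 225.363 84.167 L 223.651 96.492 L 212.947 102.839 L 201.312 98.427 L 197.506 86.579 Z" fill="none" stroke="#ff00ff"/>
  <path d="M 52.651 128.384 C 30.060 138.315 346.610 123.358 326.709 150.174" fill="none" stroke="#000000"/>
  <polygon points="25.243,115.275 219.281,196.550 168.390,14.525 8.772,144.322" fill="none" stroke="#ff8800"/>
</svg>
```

; Generated by LaserGRBL
G21
G90
G0 X23.803 Y190.280
M3 S466
G1 X17.152 Y191.873 F1876
G1 X14.251 Y198.067 F1876
G1 X17.285 Y204.196 F1876
G1 X23.968 Y205.646 F1876
G1 X29.269 Y201.325 F1876
G1 X29.195 Y194.487 F1876
G1 X23.803 Y190.280 F1876
M5
G0 X83.835 Y206.670
M3 S820
G1 X245.396 Y206.670 F1426
G1 X245.396 Y152.760 F1426
G1 X83.835 Y152.760 F1426
G1 X83.835 Y206.670 F1426
M5
G0 X23.844 Y127.840
M3 S466
G1 X174.545 Y127.840 F1876
G1 X174.545 Y43.394 F1876
G1 X23.844 Y43.394 F1876
G1 X23.844 Y127.840 F1876
M5
G0 X204.396 Y142.226
M3 S466
G1 X216.794 Y143.300 F1876
G1 X225.363 Y134.276 F1876
G1 X223.651 Y121.951 F1876
G1 X212.947 Y115.604 F1876
G1 X201.312 Y120.016 F1876
G1 X197.506 Y131.864 F1876
G1 X204.396 Y142.226 F1876
M5
G0 X52.651 Y90.059
M3 S820
G1 X58.757 Y87.371 F1426
G1 X88.741 Y86.236 F1426
G1 X134.684 Y85.871 F1426
G1 X188.671 Y85.496 F1426
G1 X242.784 Y84.329 F1426
G1 X289.106 Y81.590 F1426
G1 X319.720 Y76.497 F1426
G1 X326.709 Y68.269 F1426
M5
G0 X25.243 Y103.168
M3 S314
G1 X219.281 Y21.893 F2256
G1 X168.390 Y203.918 F2256
G1 X8.772 Y74.121 F2256
G1 X25.243 Y103.168 F2256
M5

Since the viewBox matches the mm dimensions, user units are millimetres directly. The only transform is the Y-flip y_m = 218.443 − y_svg.

Shape 1 is a regular polygon drawn with `<path>`. Its stroke #ff00ff means score at S466, F1876. After flipping Y the toolpath is (23.803,190.280) → (17.152,191.873) → (14.251,198.067) → (17.285,204.196) → (23.968,205.646) → (29.269,201.325) → (29.195,194.487) → (23.803,190.280), returning to the start.

Shape 2 is a rectangle drawn with `<polygon>`. Its stroke #000000 means cut at S820, F1426. After flipping Y the toolpath is (83.835,206.670) → (245.396,206.670) → (245.396,152.760) → (83.835,152.760) → (83.835,206.670), returning to the start.

Shape 3 is a rectangle drawn with `<polygon>`. Its stroke #ff00ff means score at S466, F1876. After flipping Y the toolpath is (23.844,127.840) → (174.545,127.840) → (174.545,43.394) → (23.844,43.394) → (23.844,127.840), returning to the start.

Shape 4 is a regular polygon drawn with `<path>`. Its stroke #ff00ff means score at S466, F1876. After flipping Y the toolpath is (204.396,142.226) → (216.794,143.300) → (225.363,134.276) → (223.651,121.951) → (212.947,115.604) → (201.312,120.016) → (197.506,131.864) → (204.396,142.226), returning to the start.

Shape 5 is a cubic bezier drawn with `<path>`. Its stroke #000000 means cut at S820, F1426. After flipping Y the toolpath is (52.651,90.059) → (58.757,87.371) → (88.741,86.236) → (134.684,85.871) → (188.671,85.496) → (242.784,84.329) → (289.106,81.590) → (319.720,76.497) → (326.709,68.269).

Shape 6 is a closed polygon drawn with `<polygon>`. Its stroke #ff8800 means engrave at S314, F2256. After flipping Y the toolpath is (25.243,103.168) → (219.281,21.893) → (168.390,203.918) → (8.772,74.121) → (25.243,103.168), returning to the start.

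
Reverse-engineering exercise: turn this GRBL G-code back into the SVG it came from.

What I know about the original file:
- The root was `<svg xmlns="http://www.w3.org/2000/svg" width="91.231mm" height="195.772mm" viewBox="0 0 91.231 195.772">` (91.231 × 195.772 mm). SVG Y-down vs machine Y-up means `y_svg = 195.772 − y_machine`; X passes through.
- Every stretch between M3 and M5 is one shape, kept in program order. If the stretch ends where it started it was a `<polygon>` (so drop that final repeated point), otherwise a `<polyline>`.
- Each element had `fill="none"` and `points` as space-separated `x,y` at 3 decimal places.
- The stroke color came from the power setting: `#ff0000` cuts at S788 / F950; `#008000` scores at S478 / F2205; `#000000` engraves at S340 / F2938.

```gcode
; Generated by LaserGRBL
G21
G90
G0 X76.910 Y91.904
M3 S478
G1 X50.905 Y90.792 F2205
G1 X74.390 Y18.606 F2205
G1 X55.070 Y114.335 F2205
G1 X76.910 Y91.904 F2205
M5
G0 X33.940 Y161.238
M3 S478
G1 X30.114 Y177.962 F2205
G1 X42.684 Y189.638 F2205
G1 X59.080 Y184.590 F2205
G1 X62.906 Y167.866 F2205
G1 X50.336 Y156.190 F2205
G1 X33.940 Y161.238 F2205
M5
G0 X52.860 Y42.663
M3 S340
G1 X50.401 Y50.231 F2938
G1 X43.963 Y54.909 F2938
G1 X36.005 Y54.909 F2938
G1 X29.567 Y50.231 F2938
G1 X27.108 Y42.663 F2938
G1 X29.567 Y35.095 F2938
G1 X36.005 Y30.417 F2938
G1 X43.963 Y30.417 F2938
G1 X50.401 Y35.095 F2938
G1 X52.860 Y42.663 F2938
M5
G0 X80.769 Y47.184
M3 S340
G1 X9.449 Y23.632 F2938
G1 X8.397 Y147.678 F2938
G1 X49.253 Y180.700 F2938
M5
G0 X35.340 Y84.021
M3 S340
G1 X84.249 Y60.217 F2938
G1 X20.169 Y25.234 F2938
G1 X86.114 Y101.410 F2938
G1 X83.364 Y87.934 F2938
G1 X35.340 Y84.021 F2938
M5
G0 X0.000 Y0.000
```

y_svg = 195.772 − y_m.

[1] S478→`#008000` (score); closed run; points: 76.910,103.868 50.905,104.980 74.390,177.166 55.070,81.437

[2] S478→`#008000` (score); closed run; points: 33.940,34.534 30.114,17.810 42.684,6.134 59.080,11.182 62.906,27.906 50.336,39.582

[3] S340→`#000000` (engrave); closed run; points: 52.860,153.109 50.401,145.541 43.963,140.863 36.005,140.863 29.567,145.541 27.108,153.109 29.567,160.677 36.005,165.355 43.963,165.355 50.401,160.677

[4] S340→`#000000` (engrave); open run; points: 80.769,148.588 9.449,172.140 8.397,48.094 49.253,15.072

[5] S340→`#000000` (engrave); closed run; points: 35.340,111.751 84.249,135.555 20.169,170.538 86.114,94.362 83.364,107.838

<svg xmlns="http://www.w3.org/2000/svg" width="91.231mm" height="195.772mm" viewBox="0 0 91.231 195.772">
  <polygon points="76.910,103.868 50.905,104.980 74.390,177.166 55.070,81.437" fill="none" stroke="#008000"/>
  <polygon points="33.940,34.534 30.114,17.810 42.684,6.134 59.080,11.182 62.906,27.906 50.336,39.582" fill="none" stroke="#008000"/>
  <polygon points="52.860,153.109 50.401,145.541 43.963,140.863 36.005,140.863 29.567,145.541 27.108,153.109 29.567,160.677 36.005,165.355 43.963,165.355 50.401,160.677" fill="none" stroke="#000000"/>
  <polyline points="80.769,148.588 9.449,172.140 8.397,48.094 49.253,15.072" fill="none" stroke="#000000"/>
  <polygon points="35.340,111.751 84.249,135.555 20.169,170.538 86.114,94.362 83.364,107.838" fill="none" stroke="#000000"/>
</svg>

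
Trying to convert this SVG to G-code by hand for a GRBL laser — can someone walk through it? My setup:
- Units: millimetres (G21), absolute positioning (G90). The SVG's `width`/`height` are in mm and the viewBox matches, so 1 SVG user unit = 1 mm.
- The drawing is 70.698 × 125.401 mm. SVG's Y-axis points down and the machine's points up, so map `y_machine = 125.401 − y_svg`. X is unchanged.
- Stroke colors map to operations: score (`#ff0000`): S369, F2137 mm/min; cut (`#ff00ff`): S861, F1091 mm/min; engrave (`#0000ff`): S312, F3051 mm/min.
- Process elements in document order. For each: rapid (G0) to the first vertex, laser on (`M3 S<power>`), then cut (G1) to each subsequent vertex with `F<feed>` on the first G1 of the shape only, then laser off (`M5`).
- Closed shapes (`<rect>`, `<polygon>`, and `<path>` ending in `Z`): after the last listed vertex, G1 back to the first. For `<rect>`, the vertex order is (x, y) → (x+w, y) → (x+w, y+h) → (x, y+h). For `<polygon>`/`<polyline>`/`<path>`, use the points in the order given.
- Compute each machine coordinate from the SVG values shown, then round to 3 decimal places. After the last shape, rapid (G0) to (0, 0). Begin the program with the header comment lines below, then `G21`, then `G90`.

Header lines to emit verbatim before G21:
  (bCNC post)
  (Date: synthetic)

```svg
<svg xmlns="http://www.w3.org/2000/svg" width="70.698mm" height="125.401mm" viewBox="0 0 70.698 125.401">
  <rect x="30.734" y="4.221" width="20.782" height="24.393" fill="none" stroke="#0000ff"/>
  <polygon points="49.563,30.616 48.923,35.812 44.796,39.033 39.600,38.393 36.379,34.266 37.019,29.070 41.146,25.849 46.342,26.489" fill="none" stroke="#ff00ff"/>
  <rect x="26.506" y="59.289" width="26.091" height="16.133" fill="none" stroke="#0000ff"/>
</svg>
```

1 u = 1 mm; y_m = 125.401 − y.

[1] `<rect>` rectangle, #0000ff→engrave S312 F3051: (30.734,121.180) → (51.516,121.180) → (51.516,96.787) → (30.734,96.787) → (30.734,121.180) (closed)

[2] `<polygon>` regular polygon, #ff00ff→cut S861 F1091: (49.563,94.785) → (48.923,89.589) → (44.796,86.368) → (39.600,87.008) → (36.379,91.135) → (37.019,96.331) → (41.146,99.552) → (46.342,98.912) → (49.563,94.785) (closed)

[3] `<rect>` rectangle, #0000ff→engrave S312 F3051: (26.506,66.112) → (52.597,66.112) → (52.597,49.979) → (26.506,49.979) → (26.506,66.112) (closed)

(bCNC post)
(Date: synthetic)
G21
G90
G0 X30.734 Y121.180
M3 S312
G1 X51.516 Y121.180 F3051
G1 X51.516 Y96.787
G1 X30.734 Y96.787
G1 X30.734 Y121.180
M5
G0 X49.563 Y94.785
M3 S861
G1 X48.923 Y89.589 F1091
G1 X44.796 Y86.368
G1 X39.600 Y87.008
G1 X36.379 Y91.135
G1 X37.019 Y96.331
G1 X41.146 Y99.552
G1 X46.342 Y98.912
G1 X49.563 Y94.785
M5
G0 X26.506 Y66.112
M3 S312
G1 X52.597 Y66.112 F3051
G1 X52.597 Y49.979
G1 X26.506 Y49.979
G1 X26.506 Y66.112
M5
G0 X0.000 Y0.000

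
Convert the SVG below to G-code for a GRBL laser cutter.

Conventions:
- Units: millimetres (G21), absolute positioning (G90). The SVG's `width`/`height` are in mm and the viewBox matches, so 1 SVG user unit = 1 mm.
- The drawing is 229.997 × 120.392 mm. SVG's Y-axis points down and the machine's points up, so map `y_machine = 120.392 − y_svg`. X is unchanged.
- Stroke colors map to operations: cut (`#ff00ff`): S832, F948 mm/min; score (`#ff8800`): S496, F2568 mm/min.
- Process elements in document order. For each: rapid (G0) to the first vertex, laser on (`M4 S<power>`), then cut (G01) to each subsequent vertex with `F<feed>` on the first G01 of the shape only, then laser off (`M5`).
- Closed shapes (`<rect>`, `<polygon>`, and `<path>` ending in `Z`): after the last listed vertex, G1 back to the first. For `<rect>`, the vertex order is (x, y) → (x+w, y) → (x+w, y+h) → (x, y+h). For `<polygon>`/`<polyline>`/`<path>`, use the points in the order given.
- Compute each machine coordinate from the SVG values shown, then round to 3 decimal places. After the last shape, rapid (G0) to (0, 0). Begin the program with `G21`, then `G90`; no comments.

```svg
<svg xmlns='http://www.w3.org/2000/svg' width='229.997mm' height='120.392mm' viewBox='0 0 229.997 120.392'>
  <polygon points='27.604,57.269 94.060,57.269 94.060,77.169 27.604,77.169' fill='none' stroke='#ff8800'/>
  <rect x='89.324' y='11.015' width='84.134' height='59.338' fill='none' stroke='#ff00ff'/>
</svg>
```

G21
G90
G0 X27.604 Y63.123
M4 S496
G01 X94.060 Y63.123 F2568
G01 X94.060 Y43.223
G01 X27.604 Y43.223
G01 X27.604 Y63.123
M5
G0 X89.324 Y109.377
M4 S832
G01 X173.458 Y109.377 F948
G01 X173.458 Y50.039
G01 X89.324 Y50.039
G01 X89.324 Y109.377
M5
G0 X0.000 Y0.000

viewBox `0 0 229.997 120.392` with mm width/height → 1 unit = 1 mm. Flip: y_m = 120.392 − y_svg.

**Shape 1** — `<polygon>` rectangle, stroke `#ff8800` → score (S496, F2568). Machine vertices: (27.604,63.123) → (94.060,63.123) → (94.060,43.223) → (27.604,43.223) → (27.604,63.123). Closed: final G1 returns to the first vertex.

**Shape 2** — `<rect>` rectangle, stroke `#ff00ff` → cut (S832, F948). Machine vertices: (89.324,109.377) → (173.458,109.377) → (173.458,50.039) → (89.324,50.039) → (89.324,109.377). Closed: final G1 returns to the first vertex.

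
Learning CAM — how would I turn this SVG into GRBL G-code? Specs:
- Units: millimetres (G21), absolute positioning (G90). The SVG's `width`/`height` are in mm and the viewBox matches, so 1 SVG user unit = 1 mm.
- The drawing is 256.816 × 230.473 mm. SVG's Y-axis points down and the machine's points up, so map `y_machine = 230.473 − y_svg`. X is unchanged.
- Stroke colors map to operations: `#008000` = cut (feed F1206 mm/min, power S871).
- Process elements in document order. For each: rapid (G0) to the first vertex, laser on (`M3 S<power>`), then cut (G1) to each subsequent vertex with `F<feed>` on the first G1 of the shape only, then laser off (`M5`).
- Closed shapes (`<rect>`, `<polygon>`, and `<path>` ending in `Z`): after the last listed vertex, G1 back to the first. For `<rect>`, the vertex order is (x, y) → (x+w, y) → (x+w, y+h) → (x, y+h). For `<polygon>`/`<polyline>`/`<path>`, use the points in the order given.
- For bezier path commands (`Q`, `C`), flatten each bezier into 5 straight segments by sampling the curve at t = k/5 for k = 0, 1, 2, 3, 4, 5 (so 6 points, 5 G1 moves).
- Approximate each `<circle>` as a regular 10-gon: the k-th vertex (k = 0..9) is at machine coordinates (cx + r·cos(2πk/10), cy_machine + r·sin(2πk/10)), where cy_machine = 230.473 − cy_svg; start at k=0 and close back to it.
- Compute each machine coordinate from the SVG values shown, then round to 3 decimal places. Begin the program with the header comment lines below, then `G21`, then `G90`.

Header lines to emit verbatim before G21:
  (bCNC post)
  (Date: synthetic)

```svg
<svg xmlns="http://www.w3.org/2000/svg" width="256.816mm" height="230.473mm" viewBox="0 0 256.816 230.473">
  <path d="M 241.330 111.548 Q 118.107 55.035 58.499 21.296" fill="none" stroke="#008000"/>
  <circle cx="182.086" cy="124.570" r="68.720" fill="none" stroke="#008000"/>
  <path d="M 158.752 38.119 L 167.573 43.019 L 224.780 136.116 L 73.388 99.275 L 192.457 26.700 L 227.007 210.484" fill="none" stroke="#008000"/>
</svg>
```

(bCNC post)
(Date: synthetic)
G21
G90
G0 X241.330 Y118.925
M3 S871
G1 X194.585 Y140.619 F1206
G1 X152.930 Y160.492
G1 X116.364 Y178.542
G1 X84.887 Y194.770
G1 X58.499 Y209.177
M5
G0 X250.806 Y105.903
M3 S871
G1 X237.682 Y146.296 F1206
G1 X203.322 Y171.260
G1 X160.850 Y171.260
G1 X126.490 Y146.296
G1 X113.366 Y105.903
G1 X126.490 Y65.510
G1 X160.850 Y40.546
G1 X203.322 Y40.546
G1 X237.682 Y65.510
G1 X250.806 Y105.903
M5
G0 X158.752 Y192.354
M3 S871
G1 X167.573 Y187.454 F1206
G1 X224.780 Y94.357
G1 X73.388 Y131.198
G1 X192.457 Y203.773
G1 X227.007 Y19.989
M5

viewBox `0 0 256.816 230.473` with mm width/height → 1 unit = 1 mm. Flip: y_m = 230.473 − y_svg.

**Shape 1** — `<path>` quadratic bezier, stroke `#008000` → cut (S871, F1206). Control points (SVG): P0=(241.330,111.548), P1=(118.107,55.035), P2=(58.499,21.296); sampled at t=k/5. Machine vertices: (241.330,118.925) → (194.585,140.619) → (152.930,160.492) → (116.364,178.542) → (84.887,194.770) → (58.499,209.177). Open path.

**Shape 2** — `<circle>` circle, stroke `#008000` → cut (S871, F1206). Machine vertices: (250.806,105.903) → (237.682,146.296) → (203.322,171.260) → (160.850,171.260) → (126.490,146.296) → (113.366,105.903) → (126.490,65.510) → (160.850,40.546) → (203.322,40.546) → (237.682,65.510) → (250.806,105.903). Closed: final G1 returns to the first vertex.

**Shape 3** — `<path>` open polyline, stroke `#008000` → cut (S871, F1206). Machine vertices: (158.752,192.354) → (167.573,187.454) → (224.780,94.357) → (73.388,131.198) → (192.457,203.773) → (227.007,19.989). Open path.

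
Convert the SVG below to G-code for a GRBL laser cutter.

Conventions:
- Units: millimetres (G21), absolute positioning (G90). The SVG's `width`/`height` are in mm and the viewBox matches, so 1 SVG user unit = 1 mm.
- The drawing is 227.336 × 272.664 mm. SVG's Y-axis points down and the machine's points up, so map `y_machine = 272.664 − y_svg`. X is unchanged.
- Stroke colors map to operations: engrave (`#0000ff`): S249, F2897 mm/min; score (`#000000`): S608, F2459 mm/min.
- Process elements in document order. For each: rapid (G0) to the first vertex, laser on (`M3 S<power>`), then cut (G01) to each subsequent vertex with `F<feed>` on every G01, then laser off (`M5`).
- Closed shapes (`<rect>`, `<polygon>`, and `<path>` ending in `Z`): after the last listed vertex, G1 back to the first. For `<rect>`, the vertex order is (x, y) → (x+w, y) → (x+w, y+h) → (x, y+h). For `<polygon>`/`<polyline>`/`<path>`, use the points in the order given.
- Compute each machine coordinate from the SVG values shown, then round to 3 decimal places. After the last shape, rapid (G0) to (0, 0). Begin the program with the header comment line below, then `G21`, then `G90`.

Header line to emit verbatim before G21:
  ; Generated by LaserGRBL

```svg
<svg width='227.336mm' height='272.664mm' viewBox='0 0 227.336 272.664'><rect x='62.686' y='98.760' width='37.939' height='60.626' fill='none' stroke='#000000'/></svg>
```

; Generated by LaserGRBL
G21
G90
G0 X62.686 Y173.904
M3 S608
G01 X100.625 Y173.904 F2459
G01 X100.625 Y113.278 F2459
G01 X62.686 Y113.278 F2459
G01 X62.686 Y173.904 F2459
M5
G0 X0.000 Y0.000

viewBox `0 0 227.336 272.664` with mm width/height → 1 unit = 1 mm. Flip: y_m = 272.664 − y_svg.

**Shape 1** — `<rect>` rectangle, stroke `#000000` → score (S608, F2459). Machine vertices: (62.686,173.904) → (100.625,173.904) → (100.625,113.278) → (62.686,113.278) → (62.686,173.904). Closed: final G1 returns to the first vertex.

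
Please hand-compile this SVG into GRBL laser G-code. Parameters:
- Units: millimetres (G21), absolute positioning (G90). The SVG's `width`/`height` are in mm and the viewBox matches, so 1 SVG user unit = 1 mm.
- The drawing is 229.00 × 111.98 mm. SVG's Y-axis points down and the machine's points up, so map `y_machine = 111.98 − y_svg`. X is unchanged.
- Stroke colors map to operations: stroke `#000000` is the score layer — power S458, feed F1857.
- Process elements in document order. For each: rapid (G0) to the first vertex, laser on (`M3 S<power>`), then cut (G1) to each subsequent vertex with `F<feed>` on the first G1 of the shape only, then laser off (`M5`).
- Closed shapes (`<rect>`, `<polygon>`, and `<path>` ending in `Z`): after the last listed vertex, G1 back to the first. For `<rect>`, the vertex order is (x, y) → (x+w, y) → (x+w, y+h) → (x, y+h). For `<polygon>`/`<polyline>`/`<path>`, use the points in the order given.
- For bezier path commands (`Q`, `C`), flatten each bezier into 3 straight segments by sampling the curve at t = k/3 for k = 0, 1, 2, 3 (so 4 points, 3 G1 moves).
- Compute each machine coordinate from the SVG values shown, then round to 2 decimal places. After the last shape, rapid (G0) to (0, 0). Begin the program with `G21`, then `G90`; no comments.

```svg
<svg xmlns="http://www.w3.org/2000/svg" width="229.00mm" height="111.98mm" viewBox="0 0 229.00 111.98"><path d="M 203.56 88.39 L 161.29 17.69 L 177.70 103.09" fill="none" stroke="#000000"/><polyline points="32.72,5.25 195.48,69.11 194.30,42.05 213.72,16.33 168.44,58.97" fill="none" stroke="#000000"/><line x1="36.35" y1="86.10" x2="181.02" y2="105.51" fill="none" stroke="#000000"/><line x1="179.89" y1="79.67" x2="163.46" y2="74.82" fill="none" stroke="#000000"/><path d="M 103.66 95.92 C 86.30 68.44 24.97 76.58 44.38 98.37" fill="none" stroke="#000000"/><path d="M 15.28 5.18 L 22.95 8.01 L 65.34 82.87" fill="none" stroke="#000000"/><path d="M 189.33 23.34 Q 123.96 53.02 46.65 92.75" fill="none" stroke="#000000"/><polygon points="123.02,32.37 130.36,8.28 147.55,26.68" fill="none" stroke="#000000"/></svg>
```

G21
G90
G0 X203.56 Y23.59
M3 S458
G1 X161.29 Y94.29 F1857
G1 X177.70 Y8.89
M5
G0 X32.72 Y106.73
M3 S458
G1 X195.48 Y42.87 F1857
G1 X194.30 Y69.93
G1 X213.72 Y95.65
G1 X168.44 Y53.01
M5
G0 X36.35 Y25.88
M3 S458
G1 X181.02 Y6.47 F1857
M5
G0 X179.89 Y32.31
M3 S458
G1 X163.46 Y37.16 F1857
M5
G0 X103.66 Y16.06
M3 S458
G1 X76.26 Y32.48 F1857
G1 X47.26 Y30.04
G1 X44.38 Y13.61
M5
G0 X15.28 Y106.80
M3 S458
G1 X22.95 Y103.97 F1857
G1 X65.34 Y29.11
M5
G0 X189.33 Y88.64
M3 S458
G1 X144.42 Y67.74 F1857
G1 X96.86 Y44.60
G1 X46.65 Y19.23
M5
G0 X123.02 Y79.61
M3 S458
G1 X130.36 Y103.70 F1857
G1 X147.55 Y85.30
G1 X123.02 Y79.61
M5
G0 X0.00 Y0.00

1 u = 1 mm; y_m = 111.98 − y.

[1] `<path>` open polyline, #000000→score S458 F1857: (203.56,23.59) → (161.29,94.29) → (177.70,8.89)

[2] `<polyline>` open polyline, #000000→score S458 F1857: (32.72,106.73) → (195.48,42.87) → (194.30,69.93) → (213.72,95.65) → (168.44,53.01)

[3] `<line>` line segment, #000000→score S458 F1857: (36.35,25.88) → (181.02,6.47)

[4] `<line>` line segment, #000000→score S458 F1857: (179.89,32.31) → (163.46,37.16)

[5] `<path>` cubic bezier, #000000→score S458 F1857: (103.66,16.06) → (76.26,32.48) → (47.26,30.04) → (44.38,13.61)

[6] `<path>` open polyline, #000000→score S458 F1857: (15.28,106.80) → (22.95,103.97) → (65.34,29.11)

[7] `<path>` quadratic bezier, #000000→score S458 F1857: (189.33,88.64) → (144.42,67.74) → (96.86,44.60) → (46.65,19.23)

[8] `<polygon>` regular polygon, #000000→score S458 F1857: (123.02,79.61) → (130.36,103.70) → (147.55,85.30) → (123.02,79.61) (closed)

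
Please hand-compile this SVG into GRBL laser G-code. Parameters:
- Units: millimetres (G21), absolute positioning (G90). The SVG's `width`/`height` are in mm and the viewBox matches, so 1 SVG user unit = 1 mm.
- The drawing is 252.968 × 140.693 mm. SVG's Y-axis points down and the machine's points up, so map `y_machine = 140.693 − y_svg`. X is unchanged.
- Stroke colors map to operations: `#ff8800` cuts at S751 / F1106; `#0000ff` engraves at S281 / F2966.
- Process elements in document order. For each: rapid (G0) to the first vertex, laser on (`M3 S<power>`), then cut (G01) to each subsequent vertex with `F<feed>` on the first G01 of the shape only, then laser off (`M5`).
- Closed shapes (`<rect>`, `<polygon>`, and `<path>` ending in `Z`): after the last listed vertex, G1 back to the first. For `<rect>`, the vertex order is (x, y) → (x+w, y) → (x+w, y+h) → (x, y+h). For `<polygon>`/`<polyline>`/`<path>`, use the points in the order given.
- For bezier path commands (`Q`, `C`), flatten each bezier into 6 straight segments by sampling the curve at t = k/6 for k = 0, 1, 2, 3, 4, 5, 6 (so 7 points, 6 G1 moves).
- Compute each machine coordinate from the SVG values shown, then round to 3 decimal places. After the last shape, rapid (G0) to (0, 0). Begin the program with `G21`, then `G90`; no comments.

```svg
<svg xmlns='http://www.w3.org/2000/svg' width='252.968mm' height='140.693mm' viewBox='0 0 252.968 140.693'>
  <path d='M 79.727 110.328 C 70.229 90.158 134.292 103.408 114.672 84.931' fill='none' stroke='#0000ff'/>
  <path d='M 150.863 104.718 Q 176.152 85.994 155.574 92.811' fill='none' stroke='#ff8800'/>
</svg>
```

Since the viewBox matches the mm dimensions, user units are millimetres directly. The only transform is the Y-flip y_m = 140.693 − y_svg.

Shape 1 is a cubic bezier drawn with `<path>`. Its stroke #0000ff means engrave at S281, F2966. After flipping Y the toolpath is (79.727,30.365) → (80.380,37.967) → (88.925,41.808) → (100.995,43.698) → (112.222,45.448) → (118.236,48.866) → (114.672,55.762).

Shape 2 is a quadratic bezier drawn with `<path>`. Its stroke #ff8800 means cut at S751, F1106. After flipping Y the toolpath is (150.863,35.975) → (158.019,41.507) → (162.626,45.620) → (164.685,48.314) → (164.196,49.589) → (161.159,49.445) → (155.574,47.882).

G21
G90
G0 X79.727 Y30.365
M3 S281
G01 X80.380 Y37.967 F2966
G01 X88.925 Y41.808
G01 X100.995 Y43.698
G01 X112.222 Y45.448
G01 X118.236 Y48.866
G01 X114.672 Y55.762
M5
G0 X150.863 Y35.975
M3 S751
G01 X158.019 Y41.507 F1106
G01 X162.626 Y45.620
G01 X164.685 Y48.314
G01 X164.196 Y49.589
G01 X161.159 Y49.445
G01 X155.574 Y47.882
M5
G0 X0.000 Y0.000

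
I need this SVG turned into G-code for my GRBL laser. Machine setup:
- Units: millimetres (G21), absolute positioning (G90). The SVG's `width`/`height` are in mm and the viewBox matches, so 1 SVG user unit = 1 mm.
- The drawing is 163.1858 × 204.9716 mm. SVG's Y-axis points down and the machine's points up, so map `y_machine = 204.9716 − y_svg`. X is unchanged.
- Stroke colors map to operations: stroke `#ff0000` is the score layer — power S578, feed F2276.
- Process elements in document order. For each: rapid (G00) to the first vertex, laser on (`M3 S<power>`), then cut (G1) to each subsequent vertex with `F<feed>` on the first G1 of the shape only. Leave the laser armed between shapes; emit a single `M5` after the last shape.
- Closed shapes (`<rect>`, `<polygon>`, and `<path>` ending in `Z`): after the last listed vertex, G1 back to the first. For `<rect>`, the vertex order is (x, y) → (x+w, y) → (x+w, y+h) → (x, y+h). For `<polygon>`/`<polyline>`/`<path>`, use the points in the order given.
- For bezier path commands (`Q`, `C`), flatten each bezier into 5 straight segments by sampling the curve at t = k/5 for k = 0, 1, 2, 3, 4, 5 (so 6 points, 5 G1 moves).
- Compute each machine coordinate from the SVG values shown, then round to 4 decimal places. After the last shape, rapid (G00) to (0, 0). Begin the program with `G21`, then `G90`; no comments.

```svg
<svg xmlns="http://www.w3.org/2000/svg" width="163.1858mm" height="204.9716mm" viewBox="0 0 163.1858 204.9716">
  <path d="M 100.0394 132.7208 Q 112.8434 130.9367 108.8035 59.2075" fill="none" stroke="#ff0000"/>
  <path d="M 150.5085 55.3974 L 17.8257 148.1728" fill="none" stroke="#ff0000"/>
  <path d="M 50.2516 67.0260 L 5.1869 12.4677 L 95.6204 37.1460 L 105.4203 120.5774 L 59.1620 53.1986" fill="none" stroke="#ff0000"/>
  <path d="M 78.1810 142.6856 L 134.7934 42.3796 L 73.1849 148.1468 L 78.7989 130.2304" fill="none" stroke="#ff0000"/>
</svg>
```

1 u = 1 mm; y_m = 204.9716 − y.

[1] `<path>` quadratic bezier, #ff0000→score S578 F2276: (100.0394,72.2508) → (104.4872,75.7622) → (107.5876,84.8693) → (109.3404,99.5720) → (109.7457,119.8702) → (108.8035,145.7641)

[2] `<path>` line segment, #ff0000→score S578 F2276: (150.5085,149.5742) → (17.8257,56.7988)

[3] `<path>` open polyline, #ff0000→score S578 F2276: (50.2516,137.9456) → (5.1869,192.5039) → (95.6204,167.8256) → (105.4203,84.3942) → (59.1620,151.7730)

[4] `<path>` open polyline, #ff0000→score S578 F2276: (78.1810,62.2860) → (134.7934,162.5920) → (73.1849,56.8248) → (78.7989,74.7412)

G21
G90
G00 X100.0394 Y72.2508
M3 S578
G1 X104.4872 Y75.7622 F2276
G1 X107.5876 Y84.8693
G1 X109.3404 Y99.5720
G1 X109.7457 Y119.8702
G1 X108.8035 Y145.7641
G00 X150.5085 Y149.5742
M3 S578
G1 X17.8257 Y56.7988 F2276
G00 X50.2516 Y137.9456
M3 S578
G1 X5.1869 Y192.5039 F2276
G1 X95.6204 Y167.8256
G1 X105.4203 Y84.3942
G1 X59.1620 Y151.7730
G00 X78.1810 Y62.2860
M3 S578
G1 X134.7934 Y162.5920 F2276
G1 X73.1849 Y56.8248
G1 X78.7989 Y74.7412
M5
G00 X0.0000 Y0.0000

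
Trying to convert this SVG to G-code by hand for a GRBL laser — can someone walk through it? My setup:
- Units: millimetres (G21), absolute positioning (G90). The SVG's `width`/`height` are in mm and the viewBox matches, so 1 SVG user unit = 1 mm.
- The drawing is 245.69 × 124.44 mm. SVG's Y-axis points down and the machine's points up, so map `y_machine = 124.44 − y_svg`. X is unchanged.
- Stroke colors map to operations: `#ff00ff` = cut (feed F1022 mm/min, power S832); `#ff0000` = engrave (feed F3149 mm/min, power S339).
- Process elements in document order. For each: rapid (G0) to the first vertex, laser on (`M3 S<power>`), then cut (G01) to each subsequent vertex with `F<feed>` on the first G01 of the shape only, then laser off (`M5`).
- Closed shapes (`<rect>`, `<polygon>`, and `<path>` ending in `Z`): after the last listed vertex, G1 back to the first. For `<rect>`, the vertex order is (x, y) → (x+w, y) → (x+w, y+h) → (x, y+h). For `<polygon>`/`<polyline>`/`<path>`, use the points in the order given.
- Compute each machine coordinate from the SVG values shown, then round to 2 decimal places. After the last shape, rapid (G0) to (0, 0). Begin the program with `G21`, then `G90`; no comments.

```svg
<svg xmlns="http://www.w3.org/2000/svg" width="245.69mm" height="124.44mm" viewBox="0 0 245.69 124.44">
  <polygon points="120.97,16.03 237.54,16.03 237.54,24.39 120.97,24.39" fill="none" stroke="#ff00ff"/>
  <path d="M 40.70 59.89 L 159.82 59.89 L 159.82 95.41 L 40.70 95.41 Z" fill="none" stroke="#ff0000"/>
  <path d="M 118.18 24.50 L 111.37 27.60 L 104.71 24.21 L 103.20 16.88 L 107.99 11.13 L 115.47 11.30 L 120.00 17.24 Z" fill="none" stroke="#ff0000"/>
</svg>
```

Since the viewBox matches the mm dimensions, user units are millimetres directly. The only transform is the Y-flip y_m = 124.44 − y_svg.

Shape 1 is a rectangle drawn with `<polygon>`. Its stroke #ff00ff means cut at S832, F1022. After flipping Y the toolpath is (120.97,108.41) → (237.54,108.41) → (237.54,100.05) → (120.97,100.05) → (120.97,108.41), returning to the start.

Shape 2 is a rectangle drawn with `<path>`. Its stroke #ff0000 means engrave at S339, F3149. After flipping Y the toolpath is (40.70,64.55) → (159.82,64.55) → (159.82,29.03) → (40.70,29.03) → (40.70,64.55), returning to the start.

Shape 3 is a regular polygon drawn with `<path>`. Its stroke #ff0000 means engrave at S339, F3149. After flipping Y the toolpath is (118.18,99.94) → (111.37,96.84) → (104.71,100.23) → (103.20,107.56) → (107.99,113.31) → (115.47,113.14) → (120.00,107.20) → (118.18,99.94), returning to the start.

G21
G90
G0 X120.97 Y108.41
M3 S832
G01 X237.54 Y108.41 F1022
G01 X237.54 Y100.05
G01 X120.97 Y100.05
G01 X120.97 Y108.41
M5
G0 X40.70 Y64.55
M3 S339
G01 X159.82 Y64.55 F3149
G01 X159.82 Y29.03
G01 X40.70 Y29.03
G01 X40.70 Y64.55
M5
G0 X118.18 Y99.94
M3 S339
G01 X111.37 Y96.84 F3149
G01 X104.71 Y100.23
G01 X103.20 Y107.56
G01 X107.99 Y113.31
G01 X115.47 Y113.14
G01 X120.00 Y107.20
G01 X118.18 Y99.94
M5
G0 X0.00 Y0.00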